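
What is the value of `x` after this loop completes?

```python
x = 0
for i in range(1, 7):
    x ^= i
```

XOR of 1 to 6
`x` takes the values: 0 → 1 → 3 → 0 → 4 → 1 → 7

Answer: 7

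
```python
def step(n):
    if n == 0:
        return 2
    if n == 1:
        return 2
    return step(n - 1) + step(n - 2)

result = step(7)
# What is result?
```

Build up from base cases: step(0)=2, step(1)=2, step(2)=4, step(3)=6, step(4)=10, step(5)=16, step(6)=26, ..., step(7)=42

Answer: 42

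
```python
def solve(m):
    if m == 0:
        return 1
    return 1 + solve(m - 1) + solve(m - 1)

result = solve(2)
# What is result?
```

solve(m) = 1 + 2·solve(m-1), solve(0)=1. Closed form: (1+1)·2^2 - 1 = 7.

Answer: 7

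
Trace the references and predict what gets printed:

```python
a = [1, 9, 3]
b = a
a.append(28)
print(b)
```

Key concept: basic list aliasing.
Step by step:
`a = [1, 9, 3]` → a = [1, 9, 3]
`b = a` → b = [1, 9, 3] (same object as a)
`a.append(28)` → a = [1, 9, 3, 28] (same object as b); b = [1, 9, 3, 28] (same object as a)
`print(b)` → prints [1, 9, 3, 28]

Answer: [1, 9, 3, 28]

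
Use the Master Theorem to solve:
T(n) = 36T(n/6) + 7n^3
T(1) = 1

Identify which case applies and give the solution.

a=36, b=6, f(n)=7n^3. log_6(36) = 2. Since c=3 > 2 and the regularity condition holds (36(n/6)^3 = (36/6^3)n^3 with 36/6^3 < 1), Case 3 applies: T(n) = Θ(f(n)) = O(n^3).

Answer: O(n^3) - Case 3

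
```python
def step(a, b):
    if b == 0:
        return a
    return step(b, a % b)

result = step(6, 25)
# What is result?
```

step(6, 25) -> step(25, 6) -> step(6, 1) -> step(1, 0) -> 1

Answer: 1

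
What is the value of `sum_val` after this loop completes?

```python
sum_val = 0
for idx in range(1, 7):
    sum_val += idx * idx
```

Sum of squares 1² to 6² = 91
`sum_val` takes the values: 0 → 1 → 5 → 14 → 30 → 55 → 91

Answer: 91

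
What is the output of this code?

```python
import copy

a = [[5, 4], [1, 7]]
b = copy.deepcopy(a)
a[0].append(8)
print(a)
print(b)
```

Key concept: deep copy is fully independent.
Step by step:
`a = [[5, 4], [1, 7]]` → a = [[5, 4], [1, 7]]
`b = copy.deepcopy(a)` → b = [[5, 4], [1, 7]]
`a[0].append(8)` → a = [[5, 4, 8], [1, 7]]
`print(a)` → prints [[5, 4, 8], [1, 7]]
`print(b)` → prints [[5, 4], [1, 7]]

Answer:
[[5, 4, 8], [1, 7]]
[[5, 4], [1, 7]]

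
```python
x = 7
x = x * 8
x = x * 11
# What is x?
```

Trace:
`x = 7` → x = 7
`x = x * 8` → x = 56
`x = x * 11` → x = 616
So x = 616

Answer: 616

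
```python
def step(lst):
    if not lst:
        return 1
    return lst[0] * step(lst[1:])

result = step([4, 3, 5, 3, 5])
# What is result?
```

Product over [4, 3, 5, 3, 5] = 4 * 3 * 5 * 3 * 5 = 900

Answer: 900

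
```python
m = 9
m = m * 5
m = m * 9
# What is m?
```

Trace:
`m = 9` → m = 9
`m = m * 5` → m = 45
`m = m * 9` → m = 405
So m = 405

Answer: 405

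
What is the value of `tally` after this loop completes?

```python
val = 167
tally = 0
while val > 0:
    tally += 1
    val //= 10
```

Count digits by repeated division by 10
`tally` takes the values: 0 → 1 → 2 → 3

Answer: 3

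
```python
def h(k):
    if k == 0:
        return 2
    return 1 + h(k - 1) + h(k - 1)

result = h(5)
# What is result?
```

h(k) = 1 + 2·h(k-1), h(0)=2. Closed form: (2+1)·2^5 - 1 = 95.

Answer: 95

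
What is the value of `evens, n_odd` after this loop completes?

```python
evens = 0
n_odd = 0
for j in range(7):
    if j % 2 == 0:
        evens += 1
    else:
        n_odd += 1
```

Count evens and odds in range(7)
`evens, n_odd` takes the values: (0, 0) → (1, 0) → (1, 1) → (2, 1) → (2, 2) → (3, 2) → (3, 3) → (4, 3)

Answer: 4, 3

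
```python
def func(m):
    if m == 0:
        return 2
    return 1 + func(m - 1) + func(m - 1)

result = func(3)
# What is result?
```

func(m) = 1 + 2·func(m-1), func(0)=2. Closed form: (2+1)·2^3 - 1 = 23.

Answer: 23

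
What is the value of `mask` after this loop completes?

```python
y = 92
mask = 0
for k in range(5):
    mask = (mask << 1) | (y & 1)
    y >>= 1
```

Reverse lowest 5 bits of 92
`mask` takes the values: 0 → 1 → 3 → 7

Answer: 7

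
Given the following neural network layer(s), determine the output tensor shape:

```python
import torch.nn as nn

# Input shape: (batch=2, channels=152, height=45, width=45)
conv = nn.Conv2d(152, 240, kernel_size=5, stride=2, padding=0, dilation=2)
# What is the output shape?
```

Input: (2, 152, 45, 45) -> Output: (2, 240, 19, 19)

Answer: (2, 240, 19, 19)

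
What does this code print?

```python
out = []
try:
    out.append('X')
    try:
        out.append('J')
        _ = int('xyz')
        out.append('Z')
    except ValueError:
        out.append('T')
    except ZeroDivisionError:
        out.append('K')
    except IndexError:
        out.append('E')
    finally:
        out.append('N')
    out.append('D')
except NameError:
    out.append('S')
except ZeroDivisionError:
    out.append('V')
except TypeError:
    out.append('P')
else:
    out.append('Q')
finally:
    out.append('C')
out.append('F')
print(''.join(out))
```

Execution trace: 'X' (try body) → 'J' (inner try body) → 'T' (inner except ValueError) → 'N' (inner finally) → 'D' (try body, no exception) → 'Q' (else) → 'C' (finally) → 'F' (after the try/except). Output: XJTNDQCF

Answer: XJTNDQCF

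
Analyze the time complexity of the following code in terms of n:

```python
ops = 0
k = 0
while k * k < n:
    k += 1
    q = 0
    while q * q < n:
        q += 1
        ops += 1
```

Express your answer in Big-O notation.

Each loop level contributes: √n × √n. Multiplying the contributions gives O(n).

Answer: O(n)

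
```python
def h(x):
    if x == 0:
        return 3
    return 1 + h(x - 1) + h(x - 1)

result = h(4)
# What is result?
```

h(x) = 1 + 2·h(x-1), h(0)=3. Closed form: (3+1)·2^4 - 1 = 63.

Answer: 63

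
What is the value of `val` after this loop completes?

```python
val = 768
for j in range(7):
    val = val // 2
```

Halve 7 times: 768 // 2^7 = 6
`val` takes the values: 768 → 384 → 192 → 96 → 48 → 24 → 12 → 6

Answer: 6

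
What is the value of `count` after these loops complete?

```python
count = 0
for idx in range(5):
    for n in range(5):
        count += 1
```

5 * 5 = 25
`count` takes the values: 0 → 1 → 2 → 3 → 4 → 5 → 6 → 7 → 8 → 9 → 10 → 11 → 12 → 13 → 14 → 15 → 16 → 17 → 18 → 19 → 20 → 21 → 22 → 23 → 24 → 25

Answer: 25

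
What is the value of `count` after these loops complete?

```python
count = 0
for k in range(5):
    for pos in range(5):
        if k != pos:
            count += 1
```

5² - 5 (exclude diagonal)
`count` takes the values: 0 → 1 → 2 → 3 → 4 → 5 → 6 → 7 → 8 → 9 → 10 → 11 → 12 → 13 → 14 → 15 → 16 → 17 → 18 → 19 → 20

Answer: 20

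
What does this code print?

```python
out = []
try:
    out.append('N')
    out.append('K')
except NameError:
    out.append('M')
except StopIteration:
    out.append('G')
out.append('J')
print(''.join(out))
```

Execution trace: 'N' (try body) → 'K' (try body, no exception) → 'J' (after the try/except). Output: NKJ

Answer: NKJ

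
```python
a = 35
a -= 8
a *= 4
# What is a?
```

Trace:
`a = 35` → a = 35
`a -= 8` → a = 27
`a *= 4` → a = 108
So a = 108

Answer: 108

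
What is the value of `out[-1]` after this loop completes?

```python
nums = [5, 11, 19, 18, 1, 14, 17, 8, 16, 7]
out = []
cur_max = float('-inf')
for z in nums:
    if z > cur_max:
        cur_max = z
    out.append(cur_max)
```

Running max ends at 19
`out` takes the values: [] → [5] → [5, 11] → [5, 11, 19] → [5, 11, 19, 19] → [5, 11, 19, 19, 19] → [5, 11, 19, 19, 19, 19] → [5, 11, 19, 19, 19, 19, 19] → [5, 11, 19, 19, 19, 19, 19, 19] → [5, 11, 19, 19, 19, 19, 19, 19, 19] → [5, 11, 19, 19, 19, 19, 19, 19, 19, 19]
So `out[-1]` = 19

Answer: 19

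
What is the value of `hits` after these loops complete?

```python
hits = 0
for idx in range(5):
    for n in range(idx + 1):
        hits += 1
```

Triangle: 1 + 2 + ... + 5
`hits` takes the values: 0 → 1 → 2 → 3 → 4 → 5 → 6 → 7 → 8 → 9 → 10 → 11 → 12 → 13 → 14 → 15

Answer: 15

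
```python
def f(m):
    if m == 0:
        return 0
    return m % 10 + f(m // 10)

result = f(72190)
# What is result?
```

Sum of digits of 72190: 0 + 9 + 1 + 2 + 7 = 19

Answer: 19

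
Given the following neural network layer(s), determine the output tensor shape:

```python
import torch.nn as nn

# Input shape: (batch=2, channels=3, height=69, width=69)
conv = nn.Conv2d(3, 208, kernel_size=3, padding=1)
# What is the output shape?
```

Input: (2, 3, 69, 69) -> Output: (2, 208, 69, 69)

Answer: (2, 208, 69, 69)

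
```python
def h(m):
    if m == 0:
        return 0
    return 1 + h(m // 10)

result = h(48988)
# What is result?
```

Count of digits of 48988: 5

Answer: 5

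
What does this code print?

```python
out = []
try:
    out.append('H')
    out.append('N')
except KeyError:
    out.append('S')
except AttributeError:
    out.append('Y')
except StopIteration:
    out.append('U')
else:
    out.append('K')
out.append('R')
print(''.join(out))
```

Execution trace: 'H' (try body) → 'N' (try body, no exception) → 'K' (else) → 'R' (after the try/except). Output: HNKR

Answer: HNKR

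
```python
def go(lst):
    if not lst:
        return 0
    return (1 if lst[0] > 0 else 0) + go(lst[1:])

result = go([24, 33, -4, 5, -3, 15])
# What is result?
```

Count of positive elements in [24, 33, -4, 5, -3, 15] = 4

Answer: 4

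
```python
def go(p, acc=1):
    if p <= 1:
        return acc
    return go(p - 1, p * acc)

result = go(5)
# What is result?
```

Accumulator trace (n, acc): (5, 1) -> (4, 5) -> (3, 20) -> (2, 60) -> (1, 120) -> return 120

Answer: 120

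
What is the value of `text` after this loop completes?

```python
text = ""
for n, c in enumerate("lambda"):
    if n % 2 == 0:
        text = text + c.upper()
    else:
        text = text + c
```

Uppercase even positions in 'lambda'
`text` takes the values: "" → "L" → "La" → "LaM" → "LaMb" → "LaMbD" → "LaMbDa"

Answer: "LaMbDa"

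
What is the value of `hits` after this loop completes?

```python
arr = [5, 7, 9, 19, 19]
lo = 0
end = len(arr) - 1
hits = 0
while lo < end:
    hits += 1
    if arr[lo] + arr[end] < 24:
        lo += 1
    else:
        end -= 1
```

Steps to find pair summing to 24
`hits` takes the values: 0 → 1 → 2 → 3 → 4

Answer: 4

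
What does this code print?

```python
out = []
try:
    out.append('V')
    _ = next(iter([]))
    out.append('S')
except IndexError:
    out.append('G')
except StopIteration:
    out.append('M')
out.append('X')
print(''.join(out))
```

Execution trace: 'V' (try body) → 'M' (except StopIteration) → 'X' (after the try/except). Output: VMX

Answer: VMX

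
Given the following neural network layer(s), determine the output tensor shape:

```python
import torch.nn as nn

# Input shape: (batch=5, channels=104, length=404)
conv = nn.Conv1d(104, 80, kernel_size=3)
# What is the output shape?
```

Input: (5, 104, 404) -> Output: (5, 80, 402)

Answer: (5, 80, 402)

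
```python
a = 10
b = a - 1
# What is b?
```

Trace:
`a = 10` → a = 10
`b = a - 1` → b = 9
So b = 9

Answer: 9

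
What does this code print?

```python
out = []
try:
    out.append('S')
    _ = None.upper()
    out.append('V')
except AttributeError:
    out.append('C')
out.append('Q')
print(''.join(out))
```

Execution trace: 'S' (try body) → 'C' (except AttributeError) → 'Q' (after the try/except). Output: SCQ

Answer: SCQ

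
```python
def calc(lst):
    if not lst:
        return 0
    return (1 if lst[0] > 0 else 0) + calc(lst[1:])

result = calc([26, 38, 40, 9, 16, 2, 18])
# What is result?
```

Count of positive elements in [26, 38, 40, 9, 16, 2, 18] = 7

Answer: 7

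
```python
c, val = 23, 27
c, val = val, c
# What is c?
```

Trace:
`c, val = 23, 27` → c = 23; val = 27
`c, val = val, c` → c = 27; val = 23
So c = 27

Answer: 27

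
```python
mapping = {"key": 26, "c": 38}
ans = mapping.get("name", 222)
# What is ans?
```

Trace:
`mapping = {"key": 26, "c": 38}` → mapping = {'key': 26, 'c': 38}
`ans = mapping.get("name", 222)` → ans = 222
So ans = 222

Answer: 222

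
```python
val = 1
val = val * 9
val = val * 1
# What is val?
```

Trace:
`val = 1` → val = 1
`val = val * 9` → val = 9
`val = val * 1` → val = 9
So val = 9

Answer: 9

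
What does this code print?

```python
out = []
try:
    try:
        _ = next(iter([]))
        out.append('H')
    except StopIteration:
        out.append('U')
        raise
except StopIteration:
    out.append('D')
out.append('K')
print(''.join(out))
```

Execution trace: 'U' (inner except StopIteration) → 'D' (outer except StopIteration) → 'K' (after the try/except). Output: UDK

Answer: UDK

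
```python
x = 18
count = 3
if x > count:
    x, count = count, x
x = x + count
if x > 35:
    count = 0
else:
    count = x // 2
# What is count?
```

Trace:
`x = 18` → x = 18
`count = 3` → count = 3
`if x > count: ...` → x > count is True → x = 3; count = 18
`x = x + count` → x = 21
`if x > 35: ...` → x > 35 is False, take else branch → count = 10
So count = 10

Answer: 10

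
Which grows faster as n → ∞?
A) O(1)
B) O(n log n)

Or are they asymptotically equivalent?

O(1) vs O(n log n): Higher order terms dominate.

Answer: B) O(n log n) grows faster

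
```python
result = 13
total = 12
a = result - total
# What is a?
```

Trace:
`result = 13` → result = 13
`total = 12` → total = 12
`a = result - total` → a = 1
So a = 1

Answer: 1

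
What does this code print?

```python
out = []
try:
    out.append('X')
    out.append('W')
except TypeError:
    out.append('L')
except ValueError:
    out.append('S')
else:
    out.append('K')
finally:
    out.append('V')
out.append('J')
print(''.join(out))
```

Execution trace: 'X' (try body) → 'W' (try body, no exception) → 'K' (else) → 'V' (finally) → 'J' (after the try/except). Output: XWKVJ

Answer: XWKVJ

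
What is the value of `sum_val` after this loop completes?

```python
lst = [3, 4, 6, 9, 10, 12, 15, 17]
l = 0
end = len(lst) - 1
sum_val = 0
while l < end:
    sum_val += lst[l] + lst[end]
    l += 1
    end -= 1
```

Sum of pairs from ends
`sum_val` takes the values: 0 → 20 → 39 → 57 → 76

Answer: 76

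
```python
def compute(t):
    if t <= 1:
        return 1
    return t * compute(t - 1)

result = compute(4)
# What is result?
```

compute(4) = 4 * 3 * 2 * 1 = 24

Answer: 24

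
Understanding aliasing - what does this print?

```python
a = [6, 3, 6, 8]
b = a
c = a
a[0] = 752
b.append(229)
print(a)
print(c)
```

Key concept: multiple aliases.
Step by step:
`a = [6, 3, 6, 8]` → a = [6, 3, 6, 8]
`b = a` → b = [6, 3, 6, 8] (same object as a)
`c = a` → c = [6, 3, 6, 8] (same object as a, b)
`a[0] = 752` → a = [752, 3, 6, 8] (same object as b, c); b = [752, 3, 6, 8] (same object as a, c); c = [752, 3, 6, 8] (same object as a, b)
`b.append(229)` → a = [752, 3, 6, 8, 229] (same object as b, c); b = [752, 3, 6, 8, 229] (same object as a, c); c = [752, 3, 6, 8, 229] (same object as a, b)
`print(a)` → prints [752, 3, 6, 8, 229]
`print(c)` → prints [752, 3, 6, 8, 229]

Answer:
[752, 3, 6, 8, 229]
[752, 3, 6, 8, 229]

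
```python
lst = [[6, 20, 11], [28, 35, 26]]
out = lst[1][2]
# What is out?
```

Trace:
`lst = [[6, 20, 11], [28, 35, 26]]` → lst = [[6, 20, 11], [28, 35, 26]]
`out = lst[1][2]` → out = 26
So out = 26

Answer: 26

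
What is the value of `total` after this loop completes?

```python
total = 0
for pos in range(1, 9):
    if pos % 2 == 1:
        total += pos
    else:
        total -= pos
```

Add odd, subtract even
`total` takes the values: 0 → 1 → -1 → 2 → -2 → 3 → -3 → 4 → -4

Answer: -4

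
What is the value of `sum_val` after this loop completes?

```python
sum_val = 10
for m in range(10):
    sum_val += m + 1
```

Start at 10, add 1 to 10 = 65
`sum_val` takes the values: 10 → 11 → 13 → 16 → 20 → 25 → 31 → 38 → 46 → 55 → 65

Answer: 65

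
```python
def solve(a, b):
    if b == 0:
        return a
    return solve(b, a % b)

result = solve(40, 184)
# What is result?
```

solve(40, 184) -> solve(184, 40) -> solve(40, 24) -> solve(24, 16) -> solve(16, 8) -> solve(8, 0) -> 8

Answer: 8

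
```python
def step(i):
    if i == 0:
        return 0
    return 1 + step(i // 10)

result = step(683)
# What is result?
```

Count of digits of 683: 3

Answer: 3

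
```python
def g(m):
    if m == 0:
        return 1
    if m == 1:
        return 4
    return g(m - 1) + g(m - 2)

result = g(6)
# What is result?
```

Build up from base cases: g(0)=1, g(1)=4, g(2)=5, g(3)=9, g(4)=14, g(5)=23, g(6)=37

Answer: 37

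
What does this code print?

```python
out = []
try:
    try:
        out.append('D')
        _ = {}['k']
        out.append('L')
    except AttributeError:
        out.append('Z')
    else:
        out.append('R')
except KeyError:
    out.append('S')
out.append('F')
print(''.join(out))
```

Execution trace: 'D' (try body) → 'S' (outer except KeyError) → 'F' (after the try/except). Output: DSF

Answer: DSF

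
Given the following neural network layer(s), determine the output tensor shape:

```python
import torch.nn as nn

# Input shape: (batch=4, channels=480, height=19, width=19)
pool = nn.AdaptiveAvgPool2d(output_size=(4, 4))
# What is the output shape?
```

Input: (4, 480, 19, 19) -> Output: (4, 480, 4, 4)

Answer: (4, 480, 4, 4)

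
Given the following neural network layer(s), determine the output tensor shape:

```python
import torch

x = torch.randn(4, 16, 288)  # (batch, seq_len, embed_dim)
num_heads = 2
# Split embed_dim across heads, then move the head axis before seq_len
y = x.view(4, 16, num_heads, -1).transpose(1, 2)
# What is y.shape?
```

Input: (4, 16, 288) -> head_dim = 288 // 2 = 144; after view: (4, 16, 2, 144) -> after transpose(1, 2): (4, 2, 16, 144) -> Output: (4, 2, 16, 144)

Answer: (4, 2, 16, 144)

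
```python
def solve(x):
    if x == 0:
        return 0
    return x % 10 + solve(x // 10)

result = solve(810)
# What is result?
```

Sum of digits of 810: 0 + 1 + 8 = 9

Answer: 9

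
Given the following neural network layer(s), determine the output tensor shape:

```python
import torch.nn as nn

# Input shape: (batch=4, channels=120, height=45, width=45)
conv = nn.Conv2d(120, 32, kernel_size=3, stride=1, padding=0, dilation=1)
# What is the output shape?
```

Input: (4, 120, 45, 45) -> Output: (4, 32, 43, 43)

Answer: (4, 32, 43, 43)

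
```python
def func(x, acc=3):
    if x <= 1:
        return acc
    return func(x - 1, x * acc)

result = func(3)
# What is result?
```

Accumulator trace (n, acc): (3, 3) -> (2, 9) -> (1, 18) -> return 18

Answer: 18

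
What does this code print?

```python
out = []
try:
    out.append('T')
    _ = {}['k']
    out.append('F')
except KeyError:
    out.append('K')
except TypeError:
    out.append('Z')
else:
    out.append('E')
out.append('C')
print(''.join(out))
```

Execution trace: 'T' (try body) → 'K' (except KeyError) → 'C' (after the try/except). Output: TKC

Answer: TKC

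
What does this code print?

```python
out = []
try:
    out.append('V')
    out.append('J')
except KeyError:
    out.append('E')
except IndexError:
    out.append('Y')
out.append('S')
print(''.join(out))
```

Execution trace: 'V' (try body) → 'J' (try body, no exception) → 'S' (after the try/except). Output: VJS

Answer: VJS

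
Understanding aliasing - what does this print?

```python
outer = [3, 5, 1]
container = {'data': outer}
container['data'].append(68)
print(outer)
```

Key concept: dict holds reference to list.
Step by step:
`outer = [3, 5, 1]` → outer = [3, 5, 1]
`container = {'data': outer}` → container = {'data': [3, 5, 1]}
`container['data'].append(68)` → outer = [3, 5, 1, 68]; container = {'data': [3, 5, 1, 68]}
`print(outer)` → prints [3, 5, 1, 68]

Answer: [3, 5, 1, 68]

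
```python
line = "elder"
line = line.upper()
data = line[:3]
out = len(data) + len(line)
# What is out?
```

Trace:
`line = "elder"` → line = 'elder'
`line = line.upper()` → line = 'ELDER'
`data = line[:3]` → data = 'ELD'
`out = len(data) + len(line)` → out = 8
So out = 8

Answer: 8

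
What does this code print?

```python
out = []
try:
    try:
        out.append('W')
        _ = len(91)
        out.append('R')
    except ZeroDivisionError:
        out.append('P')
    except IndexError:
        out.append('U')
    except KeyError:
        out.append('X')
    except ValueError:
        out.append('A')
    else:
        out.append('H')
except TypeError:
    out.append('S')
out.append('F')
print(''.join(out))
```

Execution trace: 'W' (try body) → 'S' (outer except TypeError) → 'F' (after the try/except). Output: WSF

Answer: WSF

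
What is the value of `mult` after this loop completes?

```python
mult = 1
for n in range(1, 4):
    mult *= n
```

3! = 6
`mult` takes the values: 1 → 2 → 6

Answer: 6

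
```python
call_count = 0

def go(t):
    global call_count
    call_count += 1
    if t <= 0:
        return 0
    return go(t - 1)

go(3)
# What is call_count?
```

Linear recursion stepping by 1: 4 calls from t=3 down to ≤0.

Answer: 4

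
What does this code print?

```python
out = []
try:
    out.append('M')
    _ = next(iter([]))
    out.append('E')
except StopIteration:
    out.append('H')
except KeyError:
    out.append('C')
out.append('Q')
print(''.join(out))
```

Execution trace: 'M' (try body) → 'H' (except StopIteration) → 'Q' (after the try/except). Output: MHQ

Answer: MHQ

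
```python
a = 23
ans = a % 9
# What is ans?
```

Trace:
`a = 23` → a = 23
`ans = a % 9` → ans = 5
So ans = 5

Answer: 5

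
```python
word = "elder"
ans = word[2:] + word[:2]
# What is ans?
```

Trace:
`word = "elder"` → word = 'elder'
`ans = word[2:] + word[:2]` → ans = 'derel'
So ans = 'derel'

Answer: 'derel'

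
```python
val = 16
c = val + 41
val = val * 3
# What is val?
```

Trace:
`val = 16` → val = 16
`c = val + 41` → c = 57
`val = val * 3` → val = 48
So val = 48

Answer: 48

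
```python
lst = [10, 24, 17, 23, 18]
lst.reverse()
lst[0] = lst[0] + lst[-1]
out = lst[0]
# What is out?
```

Trace:
`lst = [10, 24, 17, 23, 18]` → lst = [10, 24, 17, 23, 18]
`lst.reverse()` → lst = [18, 23, 17, 24, 10]
`lst[0] = lst[0] + lst[-1]` → lst = [28, 23, 17, 24, 10]
`out = lst[0]` → out = 28
So out = 28

Answer: 28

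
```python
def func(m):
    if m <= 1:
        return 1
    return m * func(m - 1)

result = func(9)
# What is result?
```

func(9) = 9 * 8 * 7 * 6 * 5 * 4 * 3 * 2 * 1 = 362880

Answer: 362880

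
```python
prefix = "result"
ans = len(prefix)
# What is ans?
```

Trace:
`prefix = "result"` → prefix = 'result'
`ans = len(prefix)` → ans = 6
So ans = 6

Answer: 6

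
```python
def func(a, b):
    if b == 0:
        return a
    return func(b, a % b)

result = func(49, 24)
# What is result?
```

func(49, 24) -> func(24, 1) -> func(1, 0) -> 1

Answer: 1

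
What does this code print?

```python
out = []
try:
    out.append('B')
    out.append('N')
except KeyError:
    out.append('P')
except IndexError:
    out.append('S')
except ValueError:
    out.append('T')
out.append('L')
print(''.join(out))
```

Execution trace: 'B' (try body) → 'N' (try body, no exception) → 'L' (after the try/except). Output: BNL

Answer: BNL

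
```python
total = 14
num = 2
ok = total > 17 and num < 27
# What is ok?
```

Trace:
`total = 14` → total = 14
`num = 2` → num = 2
`ok = total > 17 and num < 27` → ok = False
So ok = False

Answer: False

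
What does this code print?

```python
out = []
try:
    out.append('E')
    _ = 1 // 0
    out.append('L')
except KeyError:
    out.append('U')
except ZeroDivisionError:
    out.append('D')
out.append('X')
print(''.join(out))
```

Execution trace: 'E' (try body) → 'D' (except ZeroDivisionError) → 'X' (after the try/except). Output: EDX

Answer: EDX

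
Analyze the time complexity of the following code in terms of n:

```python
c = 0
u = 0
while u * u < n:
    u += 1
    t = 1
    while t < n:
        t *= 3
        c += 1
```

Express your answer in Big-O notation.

Each loop level contributes: √n × log n. Multiplying the contributions gives O(√n log n).

Answer: O(√n log n)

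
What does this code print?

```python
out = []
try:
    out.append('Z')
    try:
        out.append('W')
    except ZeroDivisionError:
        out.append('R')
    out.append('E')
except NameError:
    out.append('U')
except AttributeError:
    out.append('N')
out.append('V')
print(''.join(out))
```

Execution trace: 'Z' (try body) → 'W' (inner try body, no exception) → 'E' (try body, no exception) → 'V' (after the try/except). Output: ZWEV

Answer: ZWEV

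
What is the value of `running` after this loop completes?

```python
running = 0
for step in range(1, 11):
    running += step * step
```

Sum of squares 1² to 10² = 385
`running` takes the values: 0 → 1 → 5 → 14 → 30 → 55 → 91 → 140 → 204 → 285 → 385

Answer: 385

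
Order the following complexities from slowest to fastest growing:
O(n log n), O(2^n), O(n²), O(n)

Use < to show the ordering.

Ordered by growth rate: O(n) < O(n log n) < O(n²) < O(2^n)

Answer: O(n) < O(n log n) < O(n²) < O(2^n)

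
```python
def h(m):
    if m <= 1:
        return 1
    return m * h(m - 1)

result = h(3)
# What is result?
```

h(3) = 3 * 2 * 1 = 6

Answer: 6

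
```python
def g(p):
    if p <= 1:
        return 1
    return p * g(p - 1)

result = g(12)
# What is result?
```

g(12) = 12 * 11 * 10 * 9 * 8 * 7 * 6 * 5 * 4 * 3 * 2 * 1 = 479001600

Answer: 479001600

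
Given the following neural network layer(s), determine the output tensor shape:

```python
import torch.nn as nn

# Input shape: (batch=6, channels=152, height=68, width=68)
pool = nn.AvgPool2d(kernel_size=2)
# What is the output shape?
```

Input: (6, 152, 68, 68) -> Output: (6, 152, 34, 34)

Answer: (6, 152, 34, 34)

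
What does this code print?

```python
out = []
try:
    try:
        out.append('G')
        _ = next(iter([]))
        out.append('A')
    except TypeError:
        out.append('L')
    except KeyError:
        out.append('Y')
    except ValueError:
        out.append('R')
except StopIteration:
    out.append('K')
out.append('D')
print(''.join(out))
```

Execution trace: 'G' (try body) → 'K' (outer except StopIteration) → 'D' (after the try/except). Output: GKD

Answer: GKD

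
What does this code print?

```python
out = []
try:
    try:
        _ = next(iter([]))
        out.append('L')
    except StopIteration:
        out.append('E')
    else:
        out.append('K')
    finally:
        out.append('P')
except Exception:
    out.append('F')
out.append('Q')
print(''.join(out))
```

Execution trace: 'E' (inner except StopIteration) → 'P' (inner finally) → 'Q' (after the try/except). Output: EPQ

Answer: EPQ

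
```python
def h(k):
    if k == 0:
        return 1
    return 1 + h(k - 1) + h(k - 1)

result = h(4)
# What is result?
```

h(k) = 1 + 2·h(k-1), h(0)=1. Closed form: (1+1)·2^4 - 1 = 31.

Answer: 31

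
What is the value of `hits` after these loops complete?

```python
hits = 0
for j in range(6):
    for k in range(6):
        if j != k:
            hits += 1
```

6² - 6 (exclude diagonal)
`hits` takes the values: 0 → 1 → 2 → 3 → 4 → 5 → 6 → 7 → 8 → 9 → 10 → 11 → 12 → 13 → 14 → 15 → 16 → 17 → 18 → 19 → 20 → 21 → 22 → 23 → 24 → 25 → 26 → 27 → 28 → 29 → 30

Answer: 30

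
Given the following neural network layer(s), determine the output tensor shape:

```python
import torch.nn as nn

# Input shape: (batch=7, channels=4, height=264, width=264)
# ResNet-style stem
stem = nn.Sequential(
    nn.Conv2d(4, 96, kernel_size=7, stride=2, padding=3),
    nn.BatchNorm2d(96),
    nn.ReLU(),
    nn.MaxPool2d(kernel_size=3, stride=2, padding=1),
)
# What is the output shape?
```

Input: (7, 4, 264, 264) -> after Conv2d 7x7 stride=2: (7, 96, 132, 132) -> Output: (7, 96, 66, 66)

Answer: (7, 96, 66, 66)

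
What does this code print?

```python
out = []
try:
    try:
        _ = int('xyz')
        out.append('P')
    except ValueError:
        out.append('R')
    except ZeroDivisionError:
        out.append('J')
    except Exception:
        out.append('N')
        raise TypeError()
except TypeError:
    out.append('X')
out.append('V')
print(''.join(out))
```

Execution trace: 'R' (inner except ValueError) → 'V' (after the try/except). Output: RV

Answer: RV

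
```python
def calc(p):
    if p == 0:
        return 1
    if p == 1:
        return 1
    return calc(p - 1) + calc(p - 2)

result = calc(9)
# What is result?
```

Build up from base cases: calc(0)=1, calc(1)=1, calc(2)=2, calc(3)=3, calc(4)=5, calc(5)=8, calc(6)=13, ..., calc(9)=55

Answer: 55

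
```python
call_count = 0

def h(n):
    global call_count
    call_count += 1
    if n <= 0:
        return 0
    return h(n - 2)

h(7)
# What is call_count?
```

Linear recursion stepping by 2: 5 calls from n=7 down to ≤0.

Answer: 5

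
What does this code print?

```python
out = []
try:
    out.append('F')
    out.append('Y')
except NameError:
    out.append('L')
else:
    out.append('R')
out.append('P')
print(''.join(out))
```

Execution trace: 'F' (try body) → 'Y' (try body, no exception) → 'R' (else) → 'P' (after the try/except). Output: FYRP

Answer: FYRP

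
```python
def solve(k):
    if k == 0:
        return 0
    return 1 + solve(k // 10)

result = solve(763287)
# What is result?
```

Count of digits of 763287: 6

Answer: 6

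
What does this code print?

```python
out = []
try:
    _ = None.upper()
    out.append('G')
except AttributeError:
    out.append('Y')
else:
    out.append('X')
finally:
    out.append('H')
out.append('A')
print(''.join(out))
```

Execution trace: 'Y' (except AttributeError) → 'H' (finally) → 'A' (after the try/except). Output: YHA

Answer: YHA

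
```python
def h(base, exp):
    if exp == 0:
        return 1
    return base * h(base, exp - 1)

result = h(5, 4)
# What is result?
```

h(5, 4) = 5 * 5 * 5 * 5 = 625

Answer: 625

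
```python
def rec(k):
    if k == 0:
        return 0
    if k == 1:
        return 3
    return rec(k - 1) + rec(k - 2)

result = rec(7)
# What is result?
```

Build up from base cases: rec(0)=0, rec(1)=3, rec(2)=3, rec(3)=6, rec(4)=9, rec(5)=15, rec(6)=24, ..., rec(7)=39

Answer: 39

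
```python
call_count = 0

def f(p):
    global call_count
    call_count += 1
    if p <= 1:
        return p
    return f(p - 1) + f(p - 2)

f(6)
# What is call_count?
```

Calls(p) = 1 + Calls(p-1) + Calls(p-2); Calls(0)=Calls(1)=1. For p=6 this gives 25.

Answer: 25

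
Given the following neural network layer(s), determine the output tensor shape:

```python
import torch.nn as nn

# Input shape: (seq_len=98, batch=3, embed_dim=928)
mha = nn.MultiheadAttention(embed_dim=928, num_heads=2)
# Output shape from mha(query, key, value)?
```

Input: (98, 3, 928) -> Output: (98, 3, 928)

Answer: (98, 3, 928)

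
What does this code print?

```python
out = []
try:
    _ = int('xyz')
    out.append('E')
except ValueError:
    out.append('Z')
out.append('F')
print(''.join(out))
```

Execution trace: 'Z' (except ValueError) → 'F' (after the try/except). Output: ZF

Answer: ZF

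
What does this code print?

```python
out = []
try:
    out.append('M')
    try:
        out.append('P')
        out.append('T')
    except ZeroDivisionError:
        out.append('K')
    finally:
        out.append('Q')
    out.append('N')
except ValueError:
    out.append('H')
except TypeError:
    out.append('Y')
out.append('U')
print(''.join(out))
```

Execution trace: 'M' (try body) → 'P' (inner try body) → 'T' (inner try body, no exception) → 'Q' (inner finally) → 'N' (try body, no exception) → 'U' (after the try/except). Output: MPTQNU

Answer: MPTQNU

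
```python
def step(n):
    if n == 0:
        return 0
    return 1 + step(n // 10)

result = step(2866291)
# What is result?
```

Count of digits of 2866291: 7

Answer: 7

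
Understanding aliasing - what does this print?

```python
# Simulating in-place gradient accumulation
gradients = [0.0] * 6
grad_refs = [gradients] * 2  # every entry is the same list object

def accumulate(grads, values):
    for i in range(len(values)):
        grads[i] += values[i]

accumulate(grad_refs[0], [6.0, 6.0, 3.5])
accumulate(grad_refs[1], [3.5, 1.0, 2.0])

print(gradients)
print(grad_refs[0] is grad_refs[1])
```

Key concept: gradient accumulation aliasing.
Step by step:
`gradients = [0.0] * 6` → gradients = [0.0, 0.0, 0.0, 0.0, 0.0, 0.0]
`grad_refs = [gradients] * 2` → grad_refs = [[0.0, 0.0, 0.0, 0.0, 0.0, 0.0], [0.0, 0.0, 0.0, 0.0, 0.0, 0.0]]
`accumulate(grad_refs[0], [6.0, 6.0, 3.5])` → gradients = [6.0, 6.0, 3.5, 0.0, 0.0, 0.0]; grad_refs = [[6.0, 6.0, 3.5, 0.0, 0.0, 0.0], [6.0, 6.0, 3.5, 0.0, 0.0, 0.0]]
`accumulate(grad_refs[1], [3.5, 1.0, 2.0])` → gradients = [9.5, 7.0, 5.5, 0.0, 0.0, 0.0]; grad_refs = [[9.5, 7.0, 5.5, 0.0, 0.0, 0.0], [9.5, 7.0, 5.5, 0.0, 0.0, 0.0]]
`print(gradients)` → prints [9.5, 7.0, 5.5, 0.0, 0.0, 0.0]
`print(grad_refs[0] is grad_refs[1])` → prints True

Answer:
[9.5, 7.0, 5.5, 0.0, 0.0, 0.0]
True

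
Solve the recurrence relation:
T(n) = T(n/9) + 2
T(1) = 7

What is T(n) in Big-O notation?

Each step divides n by 9 and adds 2. After log_9(n) steps we reach T(1)=7. So T(n) = 2·log_9(n) + 7 = O(log n).

Answer: O(log n)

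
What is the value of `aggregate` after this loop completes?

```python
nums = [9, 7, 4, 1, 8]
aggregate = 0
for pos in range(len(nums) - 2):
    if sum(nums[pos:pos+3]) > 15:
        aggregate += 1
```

Count windows with sum > 15
`aggregate` takes the values: 0 → 1

Answer: 1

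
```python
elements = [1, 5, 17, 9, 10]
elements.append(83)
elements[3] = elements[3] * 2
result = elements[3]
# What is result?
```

Trace:
`elements = [1, 5, 17, 9, 10]` → elements = [1, 5, 17, 9, 10]
`elements.append(83)` → elements = [1, 5, 17, 9, 10, 83]
`elements[3] = elements[3] * 2` → elements = [1, 5, 17, 18, 10, 83]
`result = elements[3]` → result = 18
So result = 18

Answer: 18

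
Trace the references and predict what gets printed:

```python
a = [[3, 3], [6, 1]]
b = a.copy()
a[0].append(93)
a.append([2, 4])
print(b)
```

Key concept: shallow copy with nested lists.
Step by step:
`a = [[3, 3], [6, 1]]` → a = [[3, 3], [6, 1]]
`b = a.copy()` → b = [[3, 3], [6, 1]]
`a[0].append(93)` → a = [[3, 3, 93], [6, 1]]; b = [[3, 3, 93], [6, 1]]
`a.append([2, 4])` → a = [[3, 3, 93], [6, 1], [2, 4]]
`print(b)` → prints [[3, 3, 93], [6, 1]]

Answer: [[3, 3, 93], [6, 1]]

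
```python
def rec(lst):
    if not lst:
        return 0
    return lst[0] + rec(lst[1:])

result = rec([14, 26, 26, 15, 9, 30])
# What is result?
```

14 + 26 + 26 + 15 + 9 + 30 + 0 = 120

Answer: 120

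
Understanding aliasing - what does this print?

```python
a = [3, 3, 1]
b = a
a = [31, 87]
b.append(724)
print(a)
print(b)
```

Key concept: rebinding vs mutation: a is rebound to a new list, b still points at the original.
Step by step:
`a = [3, 3, 1]` → a = [3, 3, 1]
`b = a` → b = [3, 3, 1] (same object as a)
`a = [31, 87]` → a = [31, 87]
`b.append(724)` → b = [3, 3, 1, 724]
`print(a)` → prints [31, 87]
`print(b)` → prints [3, 3, 1, 724]

Answer:
[31, 87]
[3, 3, 1, 724]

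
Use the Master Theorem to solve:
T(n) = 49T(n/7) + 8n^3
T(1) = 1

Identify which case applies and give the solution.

a=49, b=7, f(n)=8n^3. log_7(49) = 2. Since c=3 > 2 and the regularity condition holds (49(n/7)^3 = (49/7^3)n^3 with 49/7^3 < 1), Case 3 applies: T(n) = Θ(f(n)) = O(n^3).

Answer: O(n^3) - Case 3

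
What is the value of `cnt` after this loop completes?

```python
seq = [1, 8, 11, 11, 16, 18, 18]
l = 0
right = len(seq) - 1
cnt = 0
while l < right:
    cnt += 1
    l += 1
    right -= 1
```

Iterations until pointers meet (list length 7)
`cnt` takes the values: 0 → 1 → 2 → 3

Answer: 3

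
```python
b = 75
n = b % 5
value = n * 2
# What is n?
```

Trace:
`b = 75` → b = 75
`n = b % 5` → n = 0
`value = n * 2` → value = 0
So n = 0

Answer: 0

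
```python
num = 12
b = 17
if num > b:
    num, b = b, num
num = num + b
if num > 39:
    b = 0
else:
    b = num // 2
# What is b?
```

Trace:
`num = 12` → num = 12
`b = 17` → b = 17
`if num > b: ...` → num > b is False → no variable changes
`num = num + b` → num = 29
`if num > 39: ...` → num > 39 is False, take else branch → b = 14
So b = 14

Answer: 14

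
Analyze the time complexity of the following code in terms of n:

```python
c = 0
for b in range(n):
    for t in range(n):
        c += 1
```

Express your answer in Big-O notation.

Each loop level contributes: n × n. Multiplying the contributions gives O(n^2).

Answer: O(n^2)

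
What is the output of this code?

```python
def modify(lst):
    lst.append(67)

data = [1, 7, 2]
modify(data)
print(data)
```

Key concept: function modifies passed list.
Step by step:
`data = [1, 7, 2]` → data = [1, 7, 2]
`modify(data)` → data = [1, 7, 2, 67]
`print(data)` → prints [1, 7, 2, 67]

Answer: [1, 7, 2, 67]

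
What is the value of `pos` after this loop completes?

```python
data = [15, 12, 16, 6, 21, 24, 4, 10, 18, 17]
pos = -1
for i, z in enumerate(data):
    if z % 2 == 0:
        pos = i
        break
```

First even number index in [15, 12, 16, 6, 21, 24, 4, 10, 18, 17]
`pos` takes the values: -1 → 1

Answer: 1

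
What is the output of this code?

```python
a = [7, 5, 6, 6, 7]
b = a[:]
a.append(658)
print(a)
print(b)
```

Key concept: slice [:] creates copy.
Step by step:
`a = [7, 5, 6, 6, 7]` → a = [7, 5, 6, 6, 7]
`b = a[:]` → b = [7, 5, 6, 6, 7]
`a.append(658)` → a = [7, 5, 6, 6, 7, 658]
`print(a)` → prints [7, 5, 6, 6, 7, 658]
`print(b)` → prints [7, 5, 6, 6, 7]

Answer:
[7, 5, 6, 6, 7, 658]
[7, 5, 6, 6, 7]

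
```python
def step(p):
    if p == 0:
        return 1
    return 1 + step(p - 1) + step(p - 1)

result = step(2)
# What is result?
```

step(p) = 1 + 2·step(p-1), step(0)=1. Closed form: (1+1)·2^2 - 1 = 7.

Answer: 7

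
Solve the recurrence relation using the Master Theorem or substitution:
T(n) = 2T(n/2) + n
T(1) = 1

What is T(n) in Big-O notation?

By Master Theorem: a=2, b=2, f(n)=n. Since log_2(2) = 1 and f(n) = Θ(n^1), Case 2 applies. T(n) = O(n log n).

Answer: O(n log n)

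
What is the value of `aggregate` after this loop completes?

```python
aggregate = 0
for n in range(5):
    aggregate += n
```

Sum of 0 to 4 = 10
`aggregate` takes the values: 0 → 1 → 3 → 6 → 10

Answer: 10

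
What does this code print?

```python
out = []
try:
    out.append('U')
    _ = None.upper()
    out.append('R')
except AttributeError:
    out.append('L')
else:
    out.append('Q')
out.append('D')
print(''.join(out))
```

Execution trace: 'U' (try body) → 'L' (except AttributeError) → 'D' (after the try/except). Output: ULD

Answer: ULD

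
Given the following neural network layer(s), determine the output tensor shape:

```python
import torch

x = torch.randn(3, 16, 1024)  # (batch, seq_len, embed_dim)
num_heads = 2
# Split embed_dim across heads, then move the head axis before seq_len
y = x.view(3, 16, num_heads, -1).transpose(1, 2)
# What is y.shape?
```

Input: (3, 16, 1024) -> head_dim = 1024 // 2 = 512; after view: (3, 16, 2, 512) -> after transpose(1, 2): (3, 2, 16, 512) -> Output: (3, 2, 16, 512)

Answer: (3, 2, 16, 512)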